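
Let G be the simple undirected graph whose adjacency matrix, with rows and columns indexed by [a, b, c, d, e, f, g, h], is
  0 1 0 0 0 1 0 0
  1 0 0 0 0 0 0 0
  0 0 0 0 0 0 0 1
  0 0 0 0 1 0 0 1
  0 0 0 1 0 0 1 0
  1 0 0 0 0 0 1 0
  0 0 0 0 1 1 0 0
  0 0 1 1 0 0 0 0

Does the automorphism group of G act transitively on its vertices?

No

Automorphisms preserve degree, but G has vertices of degree 1 and vertices of degree 2; no automorphism maps one to the other, so G is not vertex-transitive.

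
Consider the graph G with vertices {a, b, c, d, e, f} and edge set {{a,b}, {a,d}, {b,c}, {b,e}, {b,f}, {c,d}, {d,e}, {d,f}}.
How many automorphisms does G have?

48

The vertices split by degree into {b, d} (degree 4) and {a, c, e, f} (degree 2); every edge runs between the two parts, so G is the complete bipartite graph K_{2,4}. The parts have unequal sizes, so no automorphism swaps them; each part is permuted independently, giving S_2 × S_4 of order 2!·4! = 48.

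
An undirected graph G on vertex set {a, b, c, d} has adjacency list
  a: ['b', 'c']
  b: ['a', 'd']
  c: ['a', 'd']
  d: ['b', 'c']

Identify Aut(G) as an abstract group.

G is 2-regular and connected on 4 vertices, i.e. the cycle C_4. The automorphisms of the 4-cycle are exactly the symmetries of a regular 4-gon: the dihedral group D_4, |D_4| = 8.

the dihedral group of order 8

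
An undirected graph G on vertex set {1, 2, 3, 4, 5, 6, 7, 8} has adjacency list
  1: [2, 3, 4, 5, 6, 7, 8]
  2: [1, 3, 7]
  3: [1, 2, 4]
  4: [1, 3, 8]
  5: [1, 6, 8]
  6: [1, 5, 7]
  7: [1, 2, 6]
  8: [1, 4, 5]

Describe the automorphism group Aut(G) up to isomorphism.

the dihedral group of order 14

Vertex 1 is the unique vertex of degree 7; the remaining 7 vertices each have degree 3 and induce a cycle, so G is the wheel on 8 vertices with hub 1. Every automorphism fixes the hub and acts on the rim 7-cycle, so Aut(G) ≅ Aut(C_7) = D_7 of order 14.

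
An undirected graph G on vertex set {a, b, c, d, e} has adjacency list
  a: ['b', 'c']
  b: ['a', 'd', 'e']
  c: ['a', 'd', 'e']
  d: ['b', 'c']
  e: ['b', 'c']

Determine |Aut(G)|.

12

The vertices split by degree into {b, c} (degree 3) and {a, d, e} (degree 2); every edge runs between the two parts, so G is the complete bipartite graph K_{2,3}. The parts have unequal sizes, so no automorphism swaps them; each part is permuted independently, giving S_3 × S_2 of order 3!·2! = 12.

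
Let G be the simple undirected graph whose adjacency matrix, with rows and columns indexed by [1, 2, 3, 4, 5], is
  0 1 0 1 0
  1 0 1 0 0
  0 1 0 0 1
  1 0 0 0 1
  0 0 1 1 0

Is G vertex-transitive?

Every vertex has degree 2 and the graph is connected, so G is the 5-cycle C_5. The automorphisms of the 5-cycle are exactly the symmetries of a regular 5-gon: the dihedral group D_5, |D_5| = 10. This group acts transitively on the 5 vertices.

Yes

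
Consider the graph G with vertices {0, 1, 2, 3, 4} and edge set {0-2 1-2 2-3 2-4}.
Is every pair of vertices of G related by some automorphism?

No

Vertex 2 is the only vertex of degree 4, so every automorphism fixes it; G is not vertex-transitive.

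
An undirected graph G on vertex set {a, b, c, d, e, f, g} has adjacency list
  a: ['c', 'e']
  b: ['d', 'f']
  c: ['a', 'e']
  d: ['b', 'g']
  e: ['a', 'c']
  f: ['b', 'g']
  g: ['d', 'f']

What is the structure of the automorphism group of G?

G has two connected components, {b, d, f, g} and {a, c, e}; each is 2-regular, so G = C_4 ⊔ C_3. The components are non-isomorphic (different sizes), so Aut(G) = Aut(C_3) × Aut(C_4) = D_3 × D_4 of order 6·8 = 48.

D_3 × D_4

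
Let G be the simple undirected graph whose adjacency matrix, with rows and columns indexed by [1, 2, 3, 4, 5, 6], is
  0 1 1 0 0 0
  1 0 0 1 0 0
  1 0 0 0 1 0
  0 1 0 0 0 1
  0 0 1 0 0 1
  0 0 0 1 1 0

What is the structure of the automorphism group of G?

G is 2-regular and connected on 6 vertices, i.e. the cycle C_6. The automorphisms of the 6-cycle are exactly the symmetries of a regular 6-gon: the dihedral group D_6, |D_6| = 12.

the dihedral group of order 12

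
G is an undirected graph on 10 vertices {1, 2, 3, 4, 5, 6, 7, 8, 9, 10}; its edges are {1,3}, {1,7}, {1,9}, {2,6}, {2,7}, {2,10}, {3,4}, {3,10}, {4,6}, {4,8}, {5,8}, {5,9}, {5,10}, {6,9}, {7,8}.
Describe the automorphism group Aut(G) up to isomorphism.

G is 3-regular on 10 vertices with no triangles and no 4-cycles (girth 5): this is the Petersen graph. It is a classical fact that the Petersen graph has automorphism group S_5 (order 120), arising from its description as the Kneser graph K(5,2).

S_5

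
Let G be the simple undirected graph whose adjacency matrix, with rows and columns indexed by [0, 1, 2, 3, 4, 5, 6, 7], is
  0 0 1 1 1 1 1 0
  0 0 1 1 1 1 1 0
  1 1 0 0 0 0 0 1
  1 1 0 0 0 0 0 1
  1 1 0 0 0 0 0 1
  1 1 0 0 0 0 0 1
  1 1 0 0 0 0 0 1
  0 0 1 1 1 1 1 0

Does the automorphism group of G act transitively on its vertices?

Automorphisms preserve degree, but G has vertices of degree 3 and vertices of degree 5; no automorphism maps one to the other, so G is not vertex-transitive.

No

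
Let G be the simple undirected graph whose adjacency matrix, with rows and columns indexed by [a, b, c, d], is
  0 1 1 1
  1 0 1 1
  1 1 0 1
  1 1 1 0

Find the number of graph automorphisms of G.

24

Every vertex has degree 3, so G is the complete graph K_4. Every bijection on the vertex set is an automorphism of K_4; hence Aut(K_4) ≅ S_4, order 24.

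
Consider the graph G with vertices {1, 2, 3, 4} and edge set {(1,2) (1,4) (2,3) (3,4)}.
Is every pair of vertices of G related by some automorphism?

Every vertex has degree 2 and the graph is connected, so G is the 4-cycle C_4. C_4 has 4 rotations and 4 reflections, so Aut(C_4) ≅ D_4 of order 8. Under this action every vertex can be carried to every other, so G is vertex-transitive.

Yes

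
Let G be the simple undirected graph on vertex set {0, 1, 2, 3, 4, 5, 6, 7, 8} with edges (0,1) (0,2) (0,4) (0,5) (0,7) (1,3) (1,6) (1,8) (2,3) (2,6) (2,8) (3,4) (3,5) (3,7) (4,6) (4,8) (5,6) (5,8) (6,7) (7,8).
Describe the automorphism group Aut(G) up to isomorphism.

S_4 × S_5

The vertices split by degree into {0, 3, 6, 8} (degree 5) and {1, 2, 4, 5, 7} (degree 4); every edge runs between the two parts, so G is the complete bipartite graph K_{4,5}. The parts have unequal sizes, so no automorphism swaps them; each part is permuted independently, giving S_4 × S_5 of order 4!·5! = 2880.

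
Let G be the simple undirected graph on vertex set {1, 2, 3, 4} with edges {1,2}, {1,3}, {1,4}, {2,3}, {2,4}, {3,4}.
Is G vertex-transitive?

All 4 vertices are pairwise adjacent: G = K_4. Any permutation of the 4 vertices preserves K_4, so Aut(K_4) = S_4 of order 4! = 24. This group acts transitively on the 4 vertices.

Yes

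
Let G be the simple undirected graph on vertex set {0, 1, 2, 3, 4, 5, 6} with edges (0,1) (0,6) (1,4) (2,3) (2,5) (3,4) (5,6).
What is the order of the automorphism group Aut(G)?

14

Every vertex has degree 2 and the graph is connected, so G is the 7-cycle C_7. The automorphisms of the 7-cycle are exactly the symmetries of a regular 7-gon: the dihedral group D_7, |D_7| = 14.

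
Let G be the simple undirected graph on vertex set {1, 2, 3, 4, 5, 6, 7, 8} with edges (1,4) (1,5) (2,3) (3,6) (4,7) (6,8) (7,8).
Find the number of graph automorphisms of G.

2

The degree sequence is [2, 1, 2, 2, 1, 2, 2, 2]; the two degree-1 vertices 2 and 5 are the ends of a path, so G = P_8. A path has exactly one nontrivial symmetry — reversal — giving Aut(G) of order 2.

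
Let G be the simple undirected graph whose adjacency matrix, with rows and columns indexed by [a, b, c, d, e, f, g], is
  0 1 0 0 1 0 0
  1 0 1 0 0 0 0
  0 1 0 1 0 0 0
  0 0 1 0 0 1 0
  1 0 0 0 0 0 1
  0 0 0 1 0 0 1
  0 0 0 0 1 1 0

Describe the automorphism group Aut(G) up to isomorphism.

D_7

Every vertex has degree 2 and the graph is connected, so G is the 7-cycle C_7. The automorphisms of the 7-cycle are exactly the symmetries of a regular 7-gon: the dihedral group D_7, |D_7| = 14.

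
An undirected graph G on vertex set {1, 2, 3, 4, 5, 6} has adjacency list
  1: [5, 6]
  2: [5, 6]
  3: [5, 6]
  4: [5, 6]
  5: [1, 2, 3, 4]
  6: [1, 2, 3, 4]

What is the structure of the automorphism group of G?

The vertices split by degree into {5, 6} (degree 4) and {1, 2, 3, 4} (degree 2); every edge runs between the two parts, so G is the complete bipartite graph K_{2,4}. The parts have unequal sizes, so no automorphism swaps them; each part is permuted independently, giving S_4 × S_2 of order 4!·2! = 48.

S_4 × S_2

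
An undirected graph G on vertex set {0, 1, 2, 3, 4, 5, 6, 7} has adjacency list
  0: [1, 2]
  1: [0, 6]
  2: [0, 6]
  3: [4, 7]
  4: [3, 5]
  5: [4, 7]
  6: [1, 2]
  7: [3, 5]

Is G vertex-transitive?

G has two connected components, {0, 1, 2, 6} and {3, 4, 5, 7}; each is 2-regular, so G = C_4 ⊔ C_4. Aut of a disjoint union of two copies of C_4 is the wreath product D_4 ≀ Z_2, of order 2·8² = 128. Under this action every vertex can be carried to every other, so G is vertex-transitive.

Yes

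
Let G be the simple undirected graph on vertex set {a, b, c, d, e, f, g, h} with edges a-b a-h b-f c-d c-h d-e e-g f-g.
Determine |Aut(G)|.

16

Every vertex has degree 2 and the graph is connected, so G is the 8-cycle C_8. C_8 has 8 rotations and 8 reflections, so Aut(C_8) ≅ D_8 of order 16.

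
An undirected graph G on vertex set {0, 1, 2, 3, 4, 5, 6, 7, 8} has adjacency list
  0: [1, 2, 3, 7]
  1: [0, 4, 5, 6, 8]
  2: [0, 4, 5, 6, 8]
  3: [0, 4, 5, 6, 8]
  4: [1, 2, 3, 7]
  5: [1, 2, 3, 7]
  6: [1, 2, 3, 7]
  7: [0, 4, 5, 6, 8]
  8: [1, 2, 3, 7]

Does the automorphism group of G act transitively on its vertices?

Automorphisms preserve degree, but G has vertices of degree 4 and vertices of degree 5; no automorphism maps one to the other, so G is not vertex-transitive.

No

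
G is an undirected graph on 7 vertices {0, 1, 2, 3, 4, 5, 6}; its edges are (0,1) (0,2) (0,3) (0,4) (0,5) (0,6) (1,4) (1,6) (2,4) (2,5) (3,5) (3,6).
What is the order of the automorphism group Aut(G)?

Vertex 0 is the unique vertex of degree 6; the remaining 6 vertices each have degree 3 and induce a cycle, so G is the wheel on 7 vertices with hub 0. With the hub fixed, the remaining symmetry is that of the rim cycle C_6, giving the dihedral group D_6.

12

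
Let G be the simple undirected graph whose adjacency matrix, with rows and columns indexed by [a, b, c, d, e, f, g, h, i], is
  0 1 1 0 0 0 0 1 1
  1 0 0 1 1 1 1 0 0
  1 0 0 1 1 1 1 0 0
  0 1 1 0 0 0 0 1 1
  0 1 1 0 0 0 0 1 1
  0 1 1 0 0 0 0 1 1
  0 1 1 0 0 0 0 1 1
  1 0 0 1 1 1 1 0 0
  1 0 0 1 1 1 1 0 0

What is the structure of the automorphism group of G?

S_4 × S_5

The vertices split by degree into {b, c, h, i} (degree 5) and {a, d, e, f, g} (degree 4); every edge runs between the two parts, so G is the complete bipartite graph K_{4,5}. The parts have unequal sizes, so no automorphism swaps them; each part is permuted independently, giving S_4 × S_5 of order 4!·5! = 2880.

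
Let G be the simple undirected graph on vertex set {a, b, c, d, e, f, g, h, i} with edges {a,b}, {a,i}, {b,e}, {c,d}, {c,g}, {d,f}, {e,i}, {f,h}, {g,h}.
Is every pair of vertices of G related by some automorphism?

No

G has two connected components, {c, d, f, g, h} and {a, b, e, i}; each is 2-regular, so G = C_5 ⊔ C_4. The orbit of a under Aut(G) is {a, b, e, i}, which does not contain c, so G is not vertex-transitive.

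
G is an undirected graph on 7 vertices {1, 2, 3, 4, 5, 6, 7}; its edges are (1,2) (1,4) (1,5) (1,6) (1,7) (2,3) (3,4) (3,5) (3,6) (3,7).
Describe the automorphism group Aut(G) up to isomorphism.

S_2 × S_5

The vertices split by degree into {1, 3} (degree 5) and {2, 4, 5, 6, 7} (degree 2); every edge runs between the two parts, so G is the complete bipartite graph K_{2,5}. Automorphisms preserve the bipartition setwise (since the parts differ in size) and act as S_2 × S_5 within it; |Aut| = 240.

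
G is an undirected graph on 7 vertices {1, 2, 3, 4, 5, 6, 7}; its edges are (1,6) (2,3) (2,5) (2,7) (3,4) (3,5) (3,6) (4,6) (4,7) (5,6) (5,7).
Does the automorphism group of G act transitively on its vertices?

No

Vertex 1 is the only vertex of degree 1, so every automorphism fixes it; G is not vertex-transitive.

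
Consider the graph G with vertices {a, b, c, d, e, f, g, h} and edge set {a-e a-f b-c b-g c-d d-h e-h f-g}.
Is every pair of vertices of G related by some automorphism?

Yes

G is 2-regular and connected on 8 vertices, i.e. the cycle C_8. The automorphisms of the 8-cycle are exactly the symmetries of a regular 8-gon: the dihedral group D_8, |D_8| = 16. Under this action every vertex can be carried to every other, so G is vertex-transitive.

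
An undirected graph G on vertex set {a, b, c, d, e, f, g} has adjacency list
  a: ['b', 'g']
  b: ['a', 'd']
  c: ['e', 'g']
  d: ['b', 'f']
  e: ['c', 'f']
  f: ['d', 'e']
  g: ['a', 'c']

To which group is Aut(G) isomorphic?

Every vertex has degree 2 and the graph is connected, so G is the 7-cycle C_7. The automorphisms of the 7-cycle are exactly the symmetries of a regular 7-gon: the dihedral group D_7, |D_7| = 14.

the dihedral group of order 14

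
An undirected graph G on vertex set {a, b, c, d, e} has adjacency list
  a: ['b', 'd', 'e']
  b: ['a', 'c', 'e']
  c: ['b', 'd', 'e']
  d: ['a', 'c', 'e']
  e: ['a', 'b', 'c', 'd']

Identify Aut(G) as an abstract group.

Vertex e is the unique vertex of degree 4; the remaining 4 vertices each have degree 3 and induce a cycle, so G is the wheel on 5 vertices with hub e. Every automorphism fixes the hub and acts on the rim 4-cycle, so Aut(G) ≅ Aut(C_4) = D_4 of order 8.

D_4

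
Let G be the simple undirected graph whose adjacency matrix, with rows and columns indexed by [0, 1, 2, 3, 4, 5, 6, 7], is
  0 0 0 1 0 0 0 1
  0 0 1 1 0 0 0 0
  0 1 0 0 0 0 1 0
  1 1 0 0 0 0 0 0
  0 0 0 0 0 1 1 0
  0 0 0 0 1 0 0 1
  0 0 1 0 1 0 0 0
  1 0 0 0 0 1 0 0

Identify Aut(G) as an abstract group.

the dihedral group of order 16

G is 2-regular and connected on 8 vertices, i.e. the cycle C_8. The automorphisms of the 8-cycle are exactly the symmetries of a regular 8-gon: the dihedral group D_8, |D_8| = 16.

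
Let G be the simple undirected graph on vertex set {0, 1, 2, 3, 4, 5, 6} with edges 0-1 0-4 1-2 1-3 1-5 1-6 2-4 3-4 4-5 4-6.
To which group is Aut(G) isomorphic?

The vertices split by degree into {1, 4} (degree 5) and {0, 2, 3, 5, 6} (degree 2); every edge runs between the two parts, so G is the complete bipartite graph K_{2,5}. Automorphisms preserve the bipartition setwise (since the parts differ in size) and act as S_2 × S_5 within it; |Aut| = 240.

S_2 × S_5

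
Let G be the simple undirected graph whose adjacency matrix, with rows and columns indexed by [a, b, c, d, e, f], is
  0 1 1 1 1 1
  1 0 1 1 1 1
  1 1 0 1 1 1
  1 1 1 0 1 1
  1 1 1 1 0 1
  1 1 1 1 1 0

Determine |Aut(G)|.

720

Every vertex has degree 5, so G is the complete graph K_6. Every bijection on the vertex set is an automorphism of K_6; hence Aut(K_6) ≅ S_6, order 720.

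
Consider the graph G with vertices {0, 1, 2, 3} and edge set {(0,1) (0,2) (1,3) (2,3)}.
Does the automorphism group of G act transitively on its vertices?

G is 2-regular and bipartite on 2^2 = 4 vertices with girth 4; it is the hypercube graph Q_2. The symmetry group of the 2-cube is the hyperoctahedral group B_2 = Z_2 ≀ S_2, of order 2^2·2! = 8. This group acts transitively on the 4 vertices.

Yes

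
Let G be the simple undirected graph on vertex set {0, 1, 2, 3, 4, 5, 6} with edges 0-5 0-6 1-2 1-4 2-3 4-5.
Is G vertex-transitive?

No

Automorphisms preserve degree, but G has vertices of degree 1 and vertices of degree 2; no automorphism maps one to the other, so G is not vertex-transitive.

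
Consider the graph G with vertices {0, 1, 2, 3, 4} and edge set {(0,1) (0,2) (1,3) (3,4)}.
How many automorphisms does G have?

2

The degree sequence is [2, 2, 1, 2, 1]; the two degree-1 vertices 2 and 4 are the ends of a path, so G = P_5. A path has exactly one nontrivial symmetry — reversal — giving Aut(G) of order 2.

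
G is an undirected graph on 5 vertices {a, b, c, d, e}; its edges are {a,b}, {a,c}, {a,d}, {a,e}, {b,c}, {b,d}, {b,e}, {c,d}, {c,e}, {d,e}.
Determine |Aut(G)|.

120

All 5 vertices are pairwise adjacent: G = K_5. Every bijection on the vertex set is an automorphism of K_5; hence Aut(K_5) ≅ S_5, order 120.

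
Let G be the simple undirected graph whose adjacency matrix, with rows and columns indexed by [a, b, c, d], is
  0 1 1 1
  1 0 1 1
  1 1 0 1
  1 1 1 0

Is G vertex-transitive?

Yes

All 4 vertices are pairwise adjacent: G = K_4. Every bijection on the vertex set is an automorphism of K_4; hence Aut(K_4) ≅ S_4, order 24. This group acts transitively on the 4 vertices.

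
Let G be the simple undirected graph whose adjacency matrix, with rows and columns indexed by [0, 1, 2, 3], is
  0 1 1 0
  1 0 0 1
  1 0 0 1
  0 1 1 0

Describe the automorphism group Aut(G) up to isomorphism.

Every vertex has degree 2 and the graph is connected, so G is the 4-cycle C_4. C_4 has 4 rotations and 4 reflections, so Aut(C_4) ≅ D_4 of order 8.

the dihedral group of order 8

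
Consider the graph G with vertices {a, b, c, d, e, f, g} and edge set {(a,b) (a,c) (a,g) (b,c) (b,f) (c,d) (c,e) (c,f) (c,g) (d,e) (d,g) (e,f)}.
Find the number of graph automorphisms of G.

12

Vertex c is the unique vertex of degree 6; the remaining 6 vertices each have degree 3 and induce a cycle, so G is the wheel on 7 vertices with hub c. Every automorphism fixes the hub and acts on the rim 6-cycle, so Aut(G) ≅ Aut(C_6) = D_6 of order 12.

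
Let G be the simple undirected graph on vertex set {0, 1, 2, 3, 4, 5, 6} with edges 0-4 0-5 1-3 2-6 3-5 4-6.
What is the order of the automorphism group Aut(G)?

The degree sequence is [2, 1, 1, 2, 2, 2, 2]; the two degree-1 vertices 1 and 2 are the ends of a path, so G = P_7. A path has exactly one nontrivial symmetry — reversal — giving Aut(G) of order 2.

2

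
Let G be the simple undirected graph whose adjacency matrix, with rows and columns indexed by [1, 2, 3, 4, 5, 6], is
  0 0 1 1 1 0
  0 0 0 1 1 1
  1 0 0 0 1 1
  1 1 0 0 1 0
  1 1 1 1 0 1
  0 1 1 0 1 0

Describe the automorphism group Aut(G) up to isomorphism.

Vertex 5 is the unique vertex of degree 5; the remaining 5 vertices each have degree 3 and induce a cycle, so G is the wheel on 6 vertices with hub 5. Every automorphism fixes the hub and acts on the rim 5-cycle, so Aut(G) ≅ Aut(C_5) = D_5 of order 10.

the dihedral group of order 10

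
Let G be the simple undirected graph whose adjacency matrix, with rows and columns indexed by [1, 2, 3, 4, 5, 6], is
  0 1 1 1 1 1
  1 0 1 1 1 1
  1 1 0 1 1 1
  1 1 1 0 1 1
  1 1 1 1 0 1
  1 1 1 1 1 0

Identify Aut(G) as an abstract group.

S_6

Every vertex has degree 5, so G is the complete graph K_6. Any permutation of the 6 vertices preserves K_6, so Aut(K_6) = S_6 of order 6! = 720.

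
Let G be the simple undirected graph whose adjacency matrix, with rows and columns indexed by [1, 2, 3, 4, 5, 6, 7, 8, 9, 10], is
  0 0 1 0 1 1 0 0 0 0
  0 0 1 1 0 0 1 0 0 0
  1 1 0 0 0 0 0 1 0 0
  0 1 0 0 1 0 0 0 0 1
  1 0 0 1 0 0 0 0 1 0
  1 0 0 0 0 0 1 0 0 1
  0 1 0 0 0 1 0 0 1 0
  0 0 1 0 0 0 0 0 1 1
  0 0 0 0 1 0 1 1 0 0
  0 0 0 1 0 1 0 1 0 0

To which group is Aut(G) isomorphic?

S_5

G is 3-regular on 10 vertices with no triangles and no 4-cycles (girth 5): this is the Petersen graph. Viewing the Petersen graph as the Kneser graph K(5,2) — vertices are 2-subsets of {1,…,5}, edges join disjoint pairs — its automorphisms are exactly the permutations of the 5-element set, so Aut ≅ S_5 of order 120.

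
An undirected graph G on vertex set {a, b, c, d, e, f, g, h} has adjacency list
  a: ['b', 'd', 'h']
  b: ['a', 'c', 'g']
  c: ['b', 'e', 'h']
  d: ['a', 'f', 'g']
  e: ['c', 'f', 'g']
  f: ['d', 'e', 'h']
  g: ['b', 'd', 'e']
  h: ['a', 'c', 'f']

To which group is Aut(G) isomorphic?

Z_2^3 ⋊ S_3

G is 3-regular and bipartite on 2^3 = 8 vertices with girth 4; it is the hypercube graph Q_3. Aut(Q_3) consists of the signed permutations of the 3 coordinate axes: 3! permutations times 2^3 sign flips, so |Aut| = 2^3·3! = 48.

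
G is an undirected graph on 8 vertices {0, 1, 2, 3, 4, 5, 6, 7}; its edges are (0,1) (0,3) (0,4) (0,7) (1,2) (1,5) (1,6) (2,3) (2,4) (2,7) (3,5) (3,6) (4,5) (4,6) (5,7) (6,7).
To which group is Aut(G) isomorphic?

G is 4-regular and bipartite with parts {1, 3, 4, 7} and {0, 2, 5, 6} (each part is independent and every cross-pair is an edge), so G = K_{4,4}. Each part can be permuted independently (S_4 × S_4) and the two equal-size parts can also be swapped, giving (S_4 × S_4) ⋊ Z_2 of order 2·(4!)² = 1152.

S_4 ≀ Z_2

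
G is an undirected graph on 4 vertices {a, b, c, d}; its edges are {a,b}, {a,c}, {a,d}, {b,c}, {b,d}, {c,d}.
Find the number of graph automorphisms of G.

All 4 vertices are pairwise adjacent: G = K_4. Every bijection on the vertex set is an automorphism of K_4; hence Aut(K_4) ≅ S_4, order 24.

24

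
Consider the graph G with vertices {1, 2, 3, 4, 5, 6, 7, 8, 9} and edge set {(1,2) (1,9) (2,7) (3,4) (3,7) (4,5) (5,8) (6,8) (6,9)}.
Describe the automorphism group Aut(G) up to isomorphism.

D_9

G is 2-regular and connected on 9 vertices, i.e. the cycle C_9. The automorphisms of the 9-cycle are exactly the symmetries of a regular 9-gon: the dihedral group D_9, |D_9| = 18.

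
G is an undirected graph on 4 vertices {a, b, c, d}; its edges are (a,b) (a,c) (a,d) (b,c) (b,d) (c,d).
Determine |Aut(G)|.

All 4 vertices are pairwise adjacent: G = K_4. Any permutation of the 4 vertices preserves K_4, so Aut(K_4) = S_4 of order 4! = 24.

24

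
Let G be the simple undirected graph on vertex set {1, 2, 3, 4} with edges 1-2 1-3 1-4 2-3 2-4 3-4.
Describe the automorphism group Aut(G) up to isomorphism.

All 4 vertices are pairwise adjacent: G = K_4. Every bijection on the vertex set is an automorphism of K_4; hence Aut(K_4) ≅ S_4, order 24.

the symmetric group on 4 letters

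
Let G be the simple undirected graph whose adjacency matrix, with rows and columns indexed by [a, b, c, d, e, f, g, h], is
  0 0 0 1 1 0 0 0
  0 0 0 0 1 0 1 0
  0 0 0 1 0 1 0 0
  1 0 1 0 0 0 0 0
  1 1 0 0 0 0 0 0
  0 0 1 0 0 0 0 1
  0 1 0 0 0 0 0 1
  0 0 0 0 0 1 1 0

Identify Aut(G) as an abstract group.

the dihedral group of order 16

G is 2-regular and connected on 8 vertices, i.e. the cycle C_8. The automorphisms of the 8-cycle are exactly the symmetries of a regular 8-gon: the dihedral group D_8, |D_8| = 16.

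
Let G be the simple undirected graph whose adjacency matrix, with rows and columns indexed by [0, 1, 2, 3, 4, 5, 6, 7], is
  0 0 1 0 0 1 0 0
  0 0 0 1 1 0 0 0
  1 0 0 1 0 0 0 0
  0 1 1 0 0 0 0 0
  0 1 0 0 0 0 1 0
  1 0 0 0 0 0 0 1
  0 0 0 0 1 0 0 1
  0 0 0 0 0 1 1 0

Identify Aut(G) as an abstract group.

Every vertex has degree 2 and the graph is connected, so G is the 8-cycle C_8. The automorphisms of the 8-cycle are exactly the symmetries of a regular 8-gon: the dihedral group D_8, |D_8| = 16.

the dihedral group of order 16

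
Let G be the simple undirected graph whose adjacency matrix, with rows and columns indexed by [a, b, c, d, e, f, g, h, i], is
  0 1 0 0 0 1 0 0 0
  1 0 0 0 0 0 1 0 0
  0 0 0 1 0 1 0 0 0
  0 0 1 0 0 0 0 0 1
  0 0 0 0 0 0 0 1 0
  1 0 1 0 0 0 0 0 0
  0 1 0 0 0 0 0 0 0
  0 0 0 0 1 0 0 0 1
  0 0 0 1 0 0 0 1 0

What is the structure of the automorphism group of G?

The degree sequence is [2, 2, 2, 2, 1, 2, 1, 2, 2]; the two degree-1 vertices e and g are the ends of a path, so G = P_9. The only nontrivial automorphism of a path is the end-to-end reflection, so Aut(G) ≅ Z_2.

C_2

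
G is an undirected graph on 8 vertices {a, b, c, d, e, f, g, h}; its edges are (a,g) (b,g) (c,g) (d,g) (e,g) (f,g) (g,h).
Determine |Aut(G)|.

Vertex g has degree 7 and every other vertex has degree 1, so G is the star K_{1,7} with centre g. The 7 leaves are pairwise interchangeable while the centre is fixed, giving Aut(G) = S_7.

5040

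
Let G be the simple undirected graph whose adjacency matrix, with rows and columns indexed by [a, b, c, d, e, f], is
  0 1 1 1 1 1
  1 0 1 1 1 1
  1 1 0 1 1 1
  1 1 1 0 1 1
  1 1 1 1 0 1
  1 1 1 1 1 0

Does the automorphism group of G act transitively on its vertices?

Yes

Every vertex has degree 5, so G is the complete graph K_6. Any permutation of the 6 vertices preserves K_6, so Aut(K_6) = S_6 of order 6! = 720. This group acts transitively on the 6 vertices.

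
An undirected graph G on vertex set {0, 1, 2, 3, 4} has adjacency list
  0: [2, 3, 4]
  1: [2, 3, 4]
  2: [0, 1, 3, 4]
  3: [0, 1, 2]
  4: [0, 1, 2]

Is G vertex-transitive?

No

Vertex 2 is the only vertex of degree 4, so every automorphism fixes it; G is not vertex-transitive.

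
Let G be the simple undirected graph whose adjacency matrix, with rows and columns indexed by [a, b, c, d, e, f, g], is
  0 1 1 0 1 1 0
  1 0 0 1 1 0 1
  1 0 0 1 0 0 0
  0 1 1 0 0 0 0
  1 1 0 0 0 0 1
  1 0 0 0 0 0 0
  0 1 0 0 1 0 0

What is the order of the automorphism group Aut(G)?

1

The degree sequence is [4, 4, 2, 2, 3, 1, 2]. Checking the degree-preserving permutations of the vertex set shows that none except the identity preserves every edge, so Aut(G) is trivial.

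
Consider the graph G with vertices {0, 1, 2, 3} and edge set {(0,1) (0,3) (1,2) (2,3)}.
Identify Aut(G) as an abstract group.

G is 2-regular and bipartite on 2^2 = 4 vertices with girth 4; it is the hypercube graph Q_2. Aut(Q_2) consists of the signed permutations of the 2 coordinate axes: 2! permutations times 2^2 sign flips, so |Aut| = 2^2·2! = 8.

D_4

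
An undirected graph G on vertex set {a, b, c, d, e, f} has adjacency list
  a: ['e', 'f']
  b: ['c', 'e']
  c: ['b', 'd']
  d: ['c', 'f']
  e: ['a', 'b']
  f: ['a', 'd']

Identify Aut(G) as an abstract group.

the dihedral group of order 12

Every vertex has degree 2 and the graph is connected, so G is the 6-cycle C_6. The automorphisms of the 6-cycle are exactly the symmetries of a regular 6-gon: the dihedral group D_6, |D_6| = 12.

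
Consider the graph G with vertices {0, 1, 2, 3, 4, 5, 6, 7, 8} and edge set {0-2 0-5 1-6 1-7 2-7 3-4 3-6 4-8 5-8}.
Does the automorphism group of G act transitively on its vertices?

Every vertex has degree 2 and the graph is connected, so G is the 9-cycle C_9. C_9 has 9 rotations and 9 reflections, so Aut(C_9) ≅ D_9 of order 18. This group acts transitively on the 9 vertices.

Yes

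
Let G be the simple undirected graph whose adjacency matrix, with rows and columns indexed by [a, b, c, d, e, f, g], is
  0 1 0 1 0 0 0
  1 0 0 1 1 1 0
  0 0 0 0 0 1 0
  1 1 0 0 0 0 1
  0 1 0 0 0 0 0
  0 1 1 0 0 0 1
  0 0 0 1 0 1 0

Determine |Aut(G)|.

Degrees alone do not determine every vertex (e.g. a and g both have degree 2), but their neighbour-degree multisets differ: N(a) has degrees [3, 4] while N(g) has degrees [3, 3]. Repeating this refinement separates all vertices, so the only automorphism is the identity.

1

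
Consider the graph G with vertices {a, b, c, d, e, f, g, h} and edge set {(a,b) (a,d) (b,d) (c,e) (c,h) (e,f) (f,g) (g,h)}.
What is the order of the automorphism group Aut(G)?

60

G has two connected components, {c, e, f, g, h} and {a, b, d}; each is 2-regular, so G = C_5 ⊔ C_3. The components are non-isomorphic (different sizes), so Aut(G) = Aut(C_5) × Aut(C_3) = D_5 × D_3 of order 10·6 = 60.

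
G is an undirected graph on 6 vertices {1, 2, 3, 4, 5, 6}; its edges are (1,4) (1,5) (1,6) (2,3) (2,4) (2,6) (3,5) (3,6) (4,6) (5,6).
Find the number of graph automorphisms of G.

10

Vertex 6 is the unique vertex of degree 5; the remaining 5 vertices each have degree 3 and induce a cycle, so G is the wheel on 6 vertices with hub 6. With the hub fixed, the remaining symmetry is that of the rim cycle C_5, giving the dihedral group D_5.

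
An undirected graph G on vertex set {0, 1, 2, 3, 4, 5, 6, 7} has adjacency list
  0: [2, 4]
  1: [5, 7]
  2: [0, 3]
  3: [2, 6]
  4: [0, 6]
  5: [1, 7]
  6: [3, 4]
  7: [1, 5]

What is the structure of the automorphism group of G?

D_3 × D_5

G has two connected components, {0, 2, 3, 4, 6} and {1, 5, 7}; each is 2-regular, so G = C_5 ⊔ C_3. No automorphism exchanges components of different sizes, hence Aut(G) is the direct product D_3 × D_5, order 60.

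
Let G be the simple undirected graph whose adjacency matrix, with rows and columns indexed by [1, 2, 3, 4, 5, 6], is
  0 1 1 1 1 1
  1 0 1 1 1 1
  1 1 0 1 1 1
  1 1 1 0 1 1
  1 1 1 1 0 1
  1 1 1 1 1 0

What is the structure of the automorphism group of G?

All 6 vertices are pairwise adjacent: G = K_6. Every bijection on the vertex set is an automorphism of K_6; hence Aut(K_6) ≅ S_6, order 720.

S_6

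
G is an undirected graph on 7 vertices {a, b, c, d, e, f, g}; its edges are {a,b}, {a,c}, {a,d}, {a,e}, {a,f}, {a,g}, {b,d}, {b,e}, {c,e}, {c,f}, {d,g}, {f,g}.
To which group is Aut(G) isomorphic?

Vertex a is the unique vertex of degree 6; the remaining 6 vertices each have degree 3 and induce a cycle, so G is the wheel on 7 vertices with hub a. With the hub fixed, the remaining symmetry is that of the rim cycle C_6, giving the dihedral group D_6.

the dihedral group of order 12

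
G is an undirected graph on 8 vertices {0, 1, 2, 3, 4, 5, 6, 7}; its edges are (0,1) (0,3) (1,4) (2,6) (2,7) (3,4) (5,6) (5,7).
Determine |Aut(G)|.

G has two connected components, {2, 5, 6, 7} and {0, 1, 3, 4}; each is 2-regular, so G = C_4 ⊔ C_4. With two isomorphic components, Aut(G) = Aut(C_4) ≀ S_2 = (D_4 × D_4) ⋊ Z_2: permute each cycle by D_4, then optionally swap the two cycles. Order 2·(2·4)² = 128.

128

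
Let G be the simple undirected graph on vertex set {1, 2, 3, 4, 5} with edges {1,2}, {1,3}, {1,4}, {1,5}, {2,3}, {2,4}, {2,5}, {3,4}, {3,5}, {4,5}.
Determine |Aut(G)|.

All 5 vertices are pairwise adjacent: G = K_5. Every bijection on the vertex set is an automorphism of K_5; hence Aut(K_5) ≅ S_5, order 120.

120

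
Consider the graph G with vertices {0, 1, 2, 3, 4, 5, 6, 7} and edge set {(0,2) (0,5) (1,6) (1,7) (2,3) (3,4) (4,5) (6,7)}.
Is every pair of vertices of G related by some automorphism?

G has two connected components, {0, 2, 3, 4, 5} and {1, 6, 7}; each is 2-regular, so G = C_5 ⊔ C_3. The orbit of 0 under Aut(G) is {0, 2, 3, 4, 5}, which does not contain 1, so G is not vertex-transitive.

No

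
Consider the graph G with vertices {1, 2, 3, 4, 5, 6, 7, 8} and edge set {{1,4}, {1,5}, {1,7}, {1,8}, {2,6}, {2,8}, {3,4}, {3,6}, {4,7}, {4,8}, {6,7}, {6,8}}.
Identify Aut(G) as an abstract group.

the trivial group

The degree sequence is [4, 2, 2, 4, 1, 4, 3, 4]. Checking the degree-preserving permutations of the vertex set shows that none except the identity preserves every edge, so Aut(G) is trivial.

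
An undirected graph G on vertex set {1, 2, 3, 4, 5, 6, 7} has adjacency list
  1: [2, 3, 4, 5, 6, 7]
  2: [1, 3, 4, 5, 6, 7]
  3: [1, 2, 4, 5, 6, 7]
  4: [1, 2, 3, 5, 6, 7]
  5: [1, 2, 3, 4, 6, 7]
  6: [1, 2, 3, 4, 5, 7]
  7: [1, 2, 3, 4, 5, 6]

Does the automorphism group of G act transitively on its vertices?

Yes

All 7 vertices are pairwise adjacent: G = K_7. Every bijection on the vertex set is an automorphism of K_7; hence Aut(K_7) ≅ S_7, order 5040. This group acts transitively on the 7 vertices.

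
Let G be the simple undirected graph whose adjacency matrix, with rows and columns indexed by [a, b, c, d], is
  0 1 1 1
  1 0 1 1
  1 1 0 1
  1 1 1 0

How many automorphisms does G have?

24

Every vertex has degree 3, so G is the complete graph K_4. Every bijection on the vertex set is an automorphism of K_4; hence Aut(K_4) ≅ S_4, order 24.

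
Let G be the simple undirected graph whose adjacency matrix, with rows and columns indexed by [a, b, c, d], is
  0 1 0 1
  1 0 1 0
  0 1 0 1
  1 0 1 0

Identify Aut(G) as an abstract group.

G is 2-regular and bipartite on 2^2 = 4 vertices with girth 4; it is the hypercube graph Q_2. Aut(Q_2) consists of the signed permutations of the 2 coordinate axes: 2! permutations times 2^2 sign flips, so |Aut| = 2^2·2! = 8.

D_4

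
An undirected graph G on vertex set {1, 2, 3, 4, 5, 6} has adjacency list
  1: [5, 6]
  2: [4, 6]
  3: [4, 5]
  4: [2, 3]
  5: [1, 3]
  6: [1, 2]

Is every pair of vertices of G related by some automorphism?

G is 2-regular and connected on 6 vertices, i.e. the cycle C_6. The automorphisms of the 6-cycle are exactly the symmetries of a regular 6-gon: the dihedral group D_6, |D_6| = 12. Under this action every vertex can be carried to every other, so G is vertex-transitive.

Yes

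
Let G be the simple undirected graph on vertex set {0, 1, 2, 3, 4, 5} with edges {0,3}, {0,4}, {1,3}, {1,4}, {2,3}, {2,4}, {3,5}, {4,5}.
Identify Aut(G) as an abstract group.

S_2 × S_4

The vertices split by degree into {3, 4} (degree 4) and {0, 1, 2, 5} (degree 2); every edge runs between the two parts, so G is the complete bipartite graph K_{2,4}. Automorphisms preserve the bipartition setwise (since the parts differ in size) and act as S_2 × S_4 within it; |Aut| = 48.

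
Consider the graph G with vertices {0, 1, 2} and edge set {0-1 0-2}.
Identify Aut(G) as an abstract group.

The degree sequence is [2, 1, 1]; the two degree-1 vertices 1 and 2 are the ends of a path, so G = P_3. The only nontrivial automorphism of a path is the end-to-end reflection, so Aut(G) ≅ Z_2.

Z_2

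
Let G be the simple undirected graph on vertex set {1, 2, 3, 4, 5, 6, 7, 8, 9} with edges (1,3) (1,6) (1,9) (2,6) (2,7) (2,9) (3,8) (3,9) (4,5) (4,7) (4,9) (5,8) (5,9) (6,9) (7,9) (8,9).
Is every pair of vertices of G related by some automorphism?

No

Vertex 9 is the only vertex of degree 8, so every automorphism fixes it; G is not vertex-transitive.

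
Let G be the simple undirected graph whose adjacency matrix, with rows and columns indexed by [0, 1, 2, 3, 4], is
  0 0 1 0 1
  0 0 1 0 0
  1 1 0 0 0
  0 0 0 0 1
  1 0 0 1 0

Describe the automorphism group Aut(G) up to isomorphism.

C_2

The degree sequence is [2, 1, 2, 1, 2]; the two degree-1 vertices 1 and 3 are the ends of a path, so G = P_5. The only nontrivial automorphism of a path is the end-to-end reflection, so Aut(G) ≅ Z_2.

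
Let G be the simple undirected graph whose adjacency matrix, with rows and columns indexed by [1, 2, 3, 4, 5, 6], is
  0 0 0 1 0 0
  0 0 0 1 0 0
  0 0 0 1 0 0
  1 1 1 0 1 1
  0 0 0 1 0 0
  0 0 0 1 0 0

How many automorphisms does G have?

Vertex 4 has degree 5 and every other vertex has degree 1, so G is the star K_{1,5} with centre 4. The 5 leaves are pairwise interchangeable while the centre is fixed, giving Aut(G) = S_5.

120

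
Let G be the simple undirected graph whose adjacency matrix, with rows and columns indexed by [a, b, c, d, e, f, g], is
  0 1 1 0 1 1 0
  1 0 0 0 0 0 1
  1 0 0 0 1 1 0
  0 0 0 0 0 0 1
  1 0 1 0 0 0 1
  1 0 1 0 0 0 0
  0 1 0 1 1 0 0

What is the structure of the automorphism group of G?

The degree sequence is [4, 2, 3, 1, 3, 2, 3]. Checking the degree-preserving permutations of the vertex set shows that none except the identity preserves every edge, so Aut(G) is trivial.

the trivial group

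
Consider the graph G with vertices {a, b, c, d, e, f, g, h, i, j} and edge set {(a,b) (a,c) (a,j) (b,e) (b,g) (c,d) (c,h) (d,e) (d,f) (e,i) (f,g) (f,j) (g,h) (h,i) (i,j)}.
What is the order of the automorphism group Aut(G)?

G is 3-regular on 10 vertices with no triangles and no 4-cycles (girth 5): this is the Petersen graph. It is a classical fact that the Petersen graph has automorphism group S_5 (order 120), arising from its description as the Kneser graph K(5,2).

120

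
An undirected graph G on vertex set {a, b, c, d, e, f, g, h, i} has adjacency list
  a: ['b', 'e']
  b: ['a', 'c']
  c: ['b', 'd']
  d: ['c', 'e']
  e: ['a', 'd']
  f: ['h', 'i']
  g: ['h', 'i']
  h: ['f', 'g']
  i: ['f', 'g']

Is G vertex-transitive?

No

G has two connected components, {a, b, c, d, e} and {f, g, h, i}; each is 2-regular, so G = C_5 ⊔ C_4. The orbit of a under Aut(G) is {a, b, c, d, e}, which does not contain f, so G is not vertex-transitive.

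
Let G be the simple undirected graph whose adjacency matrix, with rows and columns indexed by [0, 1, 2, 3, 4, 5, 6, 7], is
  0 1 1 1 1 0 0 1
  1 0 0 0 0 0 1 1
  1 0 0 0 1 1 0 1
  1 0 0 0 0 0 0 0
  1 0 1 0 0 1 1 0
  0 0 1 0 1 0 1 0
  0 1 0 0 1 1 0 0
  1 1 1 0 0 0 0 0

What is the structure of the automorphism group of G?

the trivial group

The degree sequence is [5, 3, 4, 1, 4, 3, 3, 3]. Checking the degree-preserving permutations of the vertex set shows that none except the identity preserves every edge, so Aut(G) is trivial.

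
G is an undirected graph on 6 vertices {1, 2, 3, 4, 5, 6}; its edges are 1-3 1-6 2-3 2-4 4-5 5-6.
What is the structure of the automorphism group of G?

D_6

Every vertex has degree 2 and the graph is connected, so G is the 6-cycle C_6. C_6 has 6 rotations and 6 reflections, so Aut(C_6) ≅ D_6 of order 12.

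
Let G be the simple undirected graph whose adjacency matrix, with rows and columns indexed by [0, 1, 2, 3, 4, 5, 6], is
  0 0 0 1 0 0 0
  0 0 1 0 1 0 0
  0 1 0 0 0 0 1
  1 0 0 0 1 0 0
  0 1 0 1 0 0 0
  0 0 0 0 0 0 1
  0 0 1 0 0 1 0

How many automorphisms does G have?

2

The degree sequence is [1, 2, 2, 2, 2, 1, 2]; the two degree-1 vertices 0 and 5 are the ends of a path, so G = P_7. The only nontrivial automorphism of a path is the end-to-end reflection, so Aut(G) ≅ Z_2.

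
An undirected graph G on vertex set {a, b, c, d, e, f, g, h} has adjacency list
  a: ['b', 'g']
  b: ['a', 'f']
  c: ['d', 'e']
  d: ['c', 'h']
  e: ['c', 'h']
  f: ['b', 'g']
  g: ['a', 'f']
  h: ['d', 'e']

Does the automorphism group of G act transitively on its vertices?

Yes

G has two connected components, {a, b, f, g} and {c, d, e, h}; each is 2-regular, so G = C_4 ⊔ C_4. Aut of a disjoint union of two copies of C_4 is the wreath product D_4 ≀ Z_2, of order 2·8² = 128. Under this action every vertex can be carried to every other, so G is vertex-transitive.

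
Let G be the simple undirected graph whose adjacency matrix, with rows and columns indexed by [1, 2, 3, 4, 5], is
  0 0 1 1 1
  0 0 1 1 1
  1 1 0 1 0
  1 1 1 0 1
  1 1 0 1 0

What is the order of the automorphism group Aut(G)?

Vertex 4 is the unique vertex of degree 4; the remaining 4 vertices each have degree 3 and induce a cycle, so G is the wheel on 5 vertices with hub 4. Every automorphism fixes the hub and acts on the rim 4-cycle, so Aut(G) ≅ Aut(C_4) = D_4 of order 8.

8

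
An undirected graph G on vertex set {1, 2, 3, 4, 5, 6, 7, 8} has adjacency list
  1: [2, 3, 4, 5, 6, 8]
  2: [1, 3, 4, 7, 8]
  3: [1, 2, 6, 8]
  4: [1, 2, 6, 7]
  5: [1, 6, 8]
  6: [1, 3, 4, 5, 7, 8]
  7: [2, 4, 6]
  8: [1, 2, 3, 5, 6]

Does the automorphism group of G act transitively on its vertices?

No

Automorphisms preserve degree, but G has vertices of degree 3 and vertices of degree 6; no automorphism maps one to the other, so G is not vertex-transitive.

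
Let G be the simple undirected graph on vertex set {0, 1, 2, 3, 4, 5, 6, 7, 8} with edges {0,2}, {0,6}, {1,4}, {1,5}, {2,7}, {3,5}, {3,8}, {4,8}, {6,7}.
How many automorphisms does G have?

80

G has two connected components, {1, 3, 4, 5, 8} and {0, 2, 6, 7}; each is 2-regular, so G = C_5 ⊔ C_4. The components are non-isomorphic (different sizes), so Aut(G) = Aut(C_5) × Aut(C_4) = D_5 × D_4 of order 10·8 = 80.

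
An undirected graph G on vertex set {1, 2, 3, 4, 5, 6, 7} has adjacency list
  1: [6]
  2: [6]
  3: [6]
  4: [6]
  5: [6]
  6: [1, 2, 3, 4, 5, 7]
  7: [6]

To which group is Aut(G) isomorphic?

Vertex 6 has degree 6 and every other vertex has degree 1, so G is the star K_{1,6} with centre 6. Any automorphism fixes the centre and permutes the 6 leaves freely, so Aut(G) ≅ S_6 of order 6! = 720.

S_6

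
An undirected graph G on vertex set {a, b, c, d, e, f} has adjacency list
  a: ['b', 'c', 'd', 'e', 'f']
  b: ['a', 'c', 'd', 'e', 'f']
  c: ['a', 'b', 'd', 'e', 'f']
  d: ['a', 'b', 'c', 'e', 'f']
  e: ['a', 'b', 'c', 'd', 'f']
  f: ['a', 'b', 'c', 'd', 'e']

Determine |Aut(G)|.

All 6 vertices are pairwise adjacent: G = K_6. Any permutation of the 6 vertices preserves K_6, so Aut(K_6) = S_6 of order 6! = 720.

720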